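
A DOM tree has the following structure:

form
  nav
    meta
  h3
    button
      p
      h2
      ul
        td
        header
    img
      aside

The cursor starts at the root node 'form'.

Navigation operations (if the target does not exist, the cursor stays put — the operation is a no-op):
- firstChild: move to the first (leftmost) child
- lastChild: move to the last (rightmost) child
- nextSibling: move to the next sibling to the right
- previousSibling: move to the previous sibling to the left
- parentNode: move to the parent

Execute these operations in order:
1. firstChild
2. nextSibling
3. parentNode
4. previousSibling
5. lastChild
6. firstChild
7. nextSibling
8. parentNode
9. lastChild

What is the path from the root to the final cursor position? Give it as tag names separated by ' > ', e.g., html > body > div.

Answer: form > h3 > img

Derivation:
After 1 (firstChild): nav
After 2 (nextSibling): h3
After 3 (parentNode): form
After 4 (previousSibling): form (no-op, stayed)
After 5 (lastChild): h3
After 6 (firstChild): button
After 7 (nextSibling): img
After 8 (parentNode): h3
After 9 (lastChild): img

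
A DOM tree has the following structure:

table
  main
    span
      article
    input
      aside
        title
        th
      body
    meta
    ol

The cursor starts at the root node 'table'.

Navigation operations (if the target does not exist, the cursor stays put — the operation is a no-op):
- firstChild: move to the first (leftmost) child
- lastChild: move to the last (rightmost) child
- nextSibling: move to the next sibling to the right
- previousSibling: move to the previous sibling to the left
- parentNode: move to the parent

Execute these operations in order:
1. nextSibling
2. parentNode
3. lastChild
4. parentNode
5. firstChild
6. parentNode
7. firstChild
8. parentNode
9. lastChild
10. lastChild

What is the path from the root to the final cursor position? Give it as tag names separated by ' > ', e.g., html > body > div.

After 1 (nextSibling): table (no-op, stayed)
After 2 (parentNode): table (no-op, stayed)
After 3 (lastChild): main
After 4 (parentNode): table
After 5 (firstChild): main
After 6 (parentNode): table
After 7 (firstChild): main
After 8 (parentNode): table
After 9 (lastChild): main
After 10 (lastChild): ol

Answer: table > main > ol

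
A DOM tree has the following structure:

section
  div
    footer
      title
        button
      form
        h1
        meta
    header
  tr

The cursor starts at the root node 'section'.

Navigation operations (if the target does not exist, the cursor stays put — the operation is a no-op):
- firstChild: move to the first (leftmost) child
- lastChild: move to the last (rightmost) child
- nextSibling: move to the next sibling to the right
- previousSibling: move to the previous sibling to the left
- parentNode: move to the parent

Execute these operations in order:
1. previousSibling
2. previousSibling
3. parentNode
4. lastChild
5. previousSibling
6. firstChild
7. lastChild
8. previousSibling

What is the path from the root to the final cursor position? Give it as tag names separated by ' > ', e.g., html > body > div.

After 1 (previousSibling): section (no-op, stayed)
After 2 (previousSibling): section (no-op, stayed)
After 3 (parentNode): section (no-op, stayed)
After 4 (lastChild): tr
After 5 (previousSibling): div
After 6 (firstChild): footer
After 7 (lastChild): form
After 8 (previousSibling): title

Answer: section > div > footer > title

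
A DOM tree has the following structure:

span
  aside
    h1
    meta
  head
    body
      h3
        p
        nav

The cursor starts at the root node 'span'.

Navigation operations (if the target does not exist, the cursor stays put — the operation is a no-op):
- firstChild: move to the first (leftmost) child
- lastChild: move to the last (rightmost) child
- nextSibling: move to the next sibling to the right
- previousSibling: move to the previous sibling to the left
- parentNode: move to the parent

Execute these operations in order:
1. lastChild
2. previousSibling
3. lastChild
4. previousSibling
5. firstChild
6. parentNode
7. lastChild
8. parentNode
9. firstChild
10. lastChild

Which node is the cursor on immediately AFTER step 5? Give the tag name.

Answer: h1

Derivation:
After 1 (lastChild): head
After 2 (previousSibling): aside
After 3 (lastChild): meta
After 4 (previousSibling): h1
After 5 (firstChild): h1 (no-op, stayed)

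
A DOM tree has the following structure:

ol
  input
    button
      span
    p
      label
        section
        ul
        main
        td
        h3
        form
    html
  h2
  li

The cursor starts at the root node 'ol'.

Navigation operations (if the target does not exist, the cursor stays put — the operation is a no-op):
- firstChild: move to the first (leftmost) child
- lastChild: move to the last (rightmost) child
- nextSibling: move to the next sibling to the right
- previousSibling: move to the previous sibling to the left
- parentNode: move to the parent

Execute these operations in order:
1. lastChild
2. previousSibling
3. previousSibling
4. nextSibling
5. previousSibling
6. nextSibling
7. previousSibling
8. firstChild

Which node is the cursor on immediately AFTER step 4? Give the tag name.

Answer: h2

Derivation:
After 1 (lastChild): li
After 2 (previousSibling): h2
After 3 (previousSibling): input
After 4 (nextSibling): h2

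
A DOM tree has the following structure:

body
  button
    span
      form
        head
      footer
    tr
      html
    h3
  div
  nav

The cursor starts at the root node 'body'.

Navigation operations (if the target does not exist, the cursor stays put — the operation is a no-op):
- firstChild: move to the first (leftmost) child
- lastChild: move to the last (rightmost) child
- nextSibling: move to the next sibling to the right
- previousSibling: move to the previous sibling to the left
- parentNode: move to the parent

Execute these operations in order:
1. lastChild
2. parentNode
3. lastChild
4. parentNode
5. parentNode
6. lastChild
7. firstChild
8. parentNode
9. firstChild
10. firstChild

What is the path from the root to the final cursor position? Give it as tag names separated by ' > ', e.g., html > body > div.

After 1 (lastChild): nav
After 2 (parentNode): body
After 3 (lastChild): nav
After 4 (parentNode): body
After 5 (parentNode): body (no-op, stayed)
After 6 (lastChild): nav
After 7 (firstChild): nav (no-op, stayed)
After 8 (parentNode): body
After 9 (firstChild): button
After 10 (firstChild): span

Answer: body > button > span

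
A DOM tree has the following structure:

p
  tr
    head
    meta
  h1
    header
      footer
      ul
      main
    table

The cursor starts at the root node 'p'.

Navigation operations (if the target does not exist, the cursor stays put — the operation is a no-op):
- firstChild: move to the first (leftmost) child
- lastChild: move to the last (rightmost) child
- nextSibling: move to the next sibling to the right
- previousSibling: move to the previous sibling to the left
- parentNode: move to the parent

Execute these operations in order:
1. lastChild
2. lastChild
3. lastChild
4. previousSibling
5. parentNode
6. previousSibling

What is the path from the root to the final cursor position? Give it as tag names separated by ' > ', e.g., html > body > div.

After 1 (lastChild): h1
After 2 (lastChild): table
After 3 (lastChild): table (no-op, stayed)
After 4 (previousSibling): header
After 5 (parentNode): h1
After 6 (previousSibling): tr

Answer: p > tr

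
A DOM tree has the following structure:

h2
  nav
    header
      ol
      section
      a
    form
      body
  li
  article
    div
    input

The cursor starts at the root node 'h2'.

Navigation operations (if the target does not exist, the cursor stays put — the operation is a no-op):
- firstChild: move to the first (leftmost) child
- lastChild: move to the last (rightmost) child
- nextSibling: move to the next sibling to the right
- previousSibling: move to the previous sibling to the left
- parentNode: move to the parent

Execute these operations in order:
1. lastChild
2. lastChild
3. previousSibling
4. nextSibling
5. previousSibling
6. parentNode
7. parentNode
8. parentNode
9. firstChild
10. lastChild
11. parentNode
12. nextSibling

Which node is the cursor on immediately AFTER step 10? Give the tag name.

Answer: form

Derivation:
After 1 (lastChild): article
After 2 (lastChild): input
After 3 (previousSibling): div
After 4 (nextSibling): input
After 5 (previousSibling): div
After 6 (parentNode): article
After 7 (parentNode): h2
After 8 (parentNode): h2 (no-op, stayed)
After 9 (firstChild): nav
After 10 (lastChild): form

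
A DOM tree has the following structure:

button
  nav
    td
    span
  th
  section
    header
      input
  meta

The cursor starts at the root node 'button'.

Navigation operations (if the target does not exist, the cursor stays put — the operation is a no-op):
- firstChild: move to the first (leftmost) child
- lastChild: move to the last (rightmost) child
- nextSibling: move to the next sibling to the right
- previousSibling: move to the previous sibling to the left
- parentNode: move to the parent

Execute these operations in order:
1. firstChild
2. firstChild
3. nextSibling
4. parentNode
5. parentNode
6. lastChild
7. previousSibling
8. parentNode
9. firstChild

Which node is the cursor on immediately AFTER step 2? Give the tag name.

Answer: td

Derivation:
After 1 (firstChild): nav
After 2 (firstChild): td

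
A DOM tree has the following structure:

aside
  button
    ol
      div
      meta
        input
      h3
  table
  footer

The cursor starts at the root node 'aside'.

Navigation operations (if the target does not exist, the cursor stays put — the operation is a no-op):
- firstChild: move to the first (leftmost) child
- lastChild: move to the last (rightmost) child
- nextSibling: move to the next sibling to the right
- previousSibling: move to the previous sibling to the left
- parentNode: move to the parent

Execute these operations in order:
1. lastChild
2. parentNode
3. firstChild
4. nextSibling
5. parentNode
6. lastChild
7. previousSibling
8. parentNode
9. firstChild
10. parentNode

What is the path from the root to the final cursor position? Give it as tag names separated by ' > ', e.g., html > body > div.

Answer: aside

Derivation:
After 1 (lastChild): footer
After 2 (parentNode): aside
After 3 (firstChild): button
After 4 (nextSibling): table
After 5 (parentNode): aside
After 6 (lastChild): footer
After 7 (previousSibling): table
After 8 (parentNode): aside
After 9 (firstChild): button
After 10 (parentNode): aside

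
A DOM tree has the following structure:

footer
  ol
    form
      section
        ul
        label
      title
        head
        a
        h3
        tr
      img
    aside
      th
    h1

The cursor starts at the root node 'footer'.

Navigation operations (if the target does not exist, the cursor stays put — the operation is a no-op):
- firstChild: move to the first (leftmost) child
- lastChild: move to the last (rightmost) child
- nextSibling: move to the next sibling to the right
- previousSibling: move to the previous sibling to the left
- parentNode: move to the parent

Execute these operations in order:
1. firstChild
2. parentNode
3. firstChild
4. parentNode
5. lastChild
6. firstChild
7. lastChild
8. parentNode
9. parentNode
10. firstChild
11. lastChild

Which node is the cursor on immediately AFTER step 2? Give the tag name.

Answer: footer

Derivation:
After 1 (firstChild): ol
After 2 (parentNode): footer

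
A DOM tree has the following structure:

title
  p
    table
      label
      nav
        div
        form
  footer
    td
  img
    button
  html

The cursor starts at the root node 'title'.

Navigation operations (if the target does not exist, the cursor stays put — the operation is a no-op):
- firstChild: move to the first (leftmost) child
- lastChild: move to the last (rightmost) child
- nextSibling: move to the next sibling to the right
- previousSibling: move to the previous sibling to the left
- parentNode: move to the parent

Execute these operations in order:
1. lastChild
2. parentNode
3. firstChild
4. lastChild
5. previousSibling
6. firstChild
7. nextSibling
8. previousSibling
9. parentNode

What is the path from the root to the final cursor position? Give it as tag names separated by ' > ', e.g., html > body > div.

After 1 (lastChild): html
After 2 (parentNode): title
After 3 (firstChild): p
After 4 (lastChild): table
After 5 (previousSibling): table (no-op, stayed)
After 6 (firstChild): label
After 7 (nextSibling): nav
After 8 (previousSibling): label
After 9 (parentNode): table

Answer: title > p > table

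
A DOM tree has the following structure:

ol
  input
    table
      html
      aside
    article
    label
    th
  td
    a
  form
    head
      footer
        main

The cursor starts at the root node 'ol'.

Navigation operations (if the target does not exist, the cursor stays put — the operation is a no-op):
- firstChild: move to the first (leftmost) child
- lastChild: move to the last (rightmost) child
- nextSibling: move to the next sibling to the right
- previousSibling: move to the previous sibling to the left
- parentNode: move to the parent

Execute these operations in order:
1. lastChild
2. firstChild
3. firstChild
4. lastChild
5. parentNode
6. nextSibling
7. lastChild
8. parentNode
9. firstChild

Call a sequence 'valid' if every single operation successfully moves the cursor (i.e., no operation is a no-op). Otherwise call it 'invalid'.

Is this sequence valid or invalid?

Answer: invalid

Derivation:
After 1 (lastChild): form
After 2 (firstChild): head
After 3 (firstChild): footer
After 4 (lastChild): main
After 5 (parentNode): footer
After 6 (nextSibling): footer (no-op, stayed)
After 7 (lastChild): main
After 8 (parentNode): footer
After 9 (firstChild): main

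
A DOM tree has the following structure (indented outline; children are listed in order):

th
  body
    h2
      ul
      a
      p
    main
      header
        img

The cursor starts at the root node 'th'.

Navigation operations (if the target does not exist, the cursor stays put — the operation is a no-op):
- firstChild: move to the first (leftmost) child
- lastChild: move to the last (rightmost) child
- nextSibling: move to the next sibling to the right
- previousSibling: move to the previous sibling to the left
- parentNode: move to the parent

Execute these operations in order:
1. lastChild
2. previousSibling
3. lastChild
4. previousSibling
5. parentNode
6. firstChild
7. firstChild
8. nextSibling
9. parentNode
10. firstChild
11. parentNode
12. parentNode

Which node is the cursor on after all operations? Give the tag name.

Answer: body

Derivation:
After 1 (lastChild): body
After 2 (previousSibling): body (no-op, stayed)
After 3 (lastChild): main
After 4 (previousSibling): h2
After 5 (parentNode): body
After 6 (firstChild): h2
After 7 (firstChild): ul
After 8 (nextSibling): a
After 9 (parentNode): h2
After 10 (firstChild): ul
After 11 (parentNode): h2
After 12 (parentNode): body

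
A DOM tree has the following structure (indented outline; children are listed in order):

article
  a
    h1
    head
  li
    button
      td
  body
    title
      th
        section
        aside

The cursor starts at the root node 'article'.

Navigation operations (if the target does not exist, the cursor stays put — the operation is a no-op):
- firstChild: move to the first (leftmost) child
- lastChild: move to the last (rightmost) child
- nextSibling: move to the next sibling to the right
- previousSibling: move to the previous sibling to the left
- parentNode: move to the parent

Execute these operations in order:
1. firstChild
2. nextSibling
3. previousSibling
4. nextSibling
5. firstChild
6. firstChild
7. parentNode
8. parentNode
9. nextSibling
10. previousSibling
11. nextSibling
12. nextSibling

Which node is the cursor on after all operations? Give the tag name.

After 1 (firstChild): a
After 2 (nextSibling): li
After 3 (previousSibling): a
After 4 (nextSibling): li
After 5 (firstChild): button
After 6 (firstChild): td
After 7 (parentNode): button
After 8 (parentNode): li
After 9 (nextSibling): body
After 10 (previousSibling): li
After 11 (nextSibling): body
After 12 (nextSibling): body (no-op, stayed)

Answer: body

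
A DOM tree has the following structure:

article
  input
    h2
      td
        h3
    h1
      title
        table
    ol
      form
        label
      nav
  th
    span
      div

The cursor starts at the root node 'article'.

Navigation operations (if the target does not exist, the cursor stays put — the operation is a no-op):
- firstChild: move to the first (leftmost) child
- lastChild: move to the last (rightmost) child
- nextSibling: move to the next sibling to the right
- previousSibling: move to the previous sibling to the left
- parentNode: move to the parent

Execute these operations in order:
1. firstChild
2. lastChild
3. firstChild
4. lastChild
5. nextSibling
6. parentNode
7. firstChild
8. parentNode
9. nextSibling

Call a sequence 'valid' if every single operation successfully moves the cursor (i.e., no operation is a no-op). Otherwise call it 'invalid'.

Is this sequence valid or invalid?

Answer: invalid

Derivation:
After 1 (firstChild): input
After 2 (lastChild): ol
After 3 (firstChild): form
After 4 (lastChild): label
After 5 (nextSibling): label (no-op, stayed)
After 6 (parentNode): form
After 7 (firstChild): label
After 8 (parentNode): form
After 9 (nextSibling): nav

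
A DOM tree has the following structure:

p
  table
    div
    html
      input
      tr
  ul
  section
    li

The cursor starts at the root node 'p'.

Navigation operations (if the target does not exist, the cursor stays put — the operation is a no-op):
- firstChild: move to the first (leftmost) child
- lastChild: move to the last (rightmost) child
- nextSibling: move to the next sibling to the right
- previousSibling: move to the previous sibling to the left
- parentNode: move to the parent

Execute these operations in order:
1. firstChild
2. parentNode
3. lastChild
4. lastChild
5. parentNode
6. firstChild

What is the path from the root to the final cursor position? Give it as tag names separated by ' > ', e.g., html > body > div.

After 1 (firstChild): table
After 2 (parentNode): p
After 3 (lastChild): section
After 4 (lastChild): li
After 5 (parentNode): section
After 6 (firstChild): li

Answer: p > section > li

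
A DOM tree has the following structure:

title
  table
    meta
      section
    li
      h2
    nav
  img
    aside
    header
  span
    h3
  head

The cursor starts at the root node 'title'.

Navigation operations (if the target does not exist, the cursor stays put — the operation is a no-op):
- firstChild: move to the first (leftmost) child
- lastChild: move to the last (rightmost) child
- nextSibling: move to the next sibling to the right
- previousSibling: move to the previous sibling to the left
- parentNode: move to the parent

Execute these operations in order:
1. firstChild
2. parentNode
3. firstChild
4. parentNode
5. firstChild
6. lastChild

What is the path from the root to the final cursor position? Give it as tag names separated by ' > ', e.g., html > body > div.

After 1 (firstChild): table
After 2 (parentNode): title
After 3 (firstChild): table
After 4 (parentNode): title
After 5 (firstChild): table
After 6 (lastChild): nav

Answer: title > table > nav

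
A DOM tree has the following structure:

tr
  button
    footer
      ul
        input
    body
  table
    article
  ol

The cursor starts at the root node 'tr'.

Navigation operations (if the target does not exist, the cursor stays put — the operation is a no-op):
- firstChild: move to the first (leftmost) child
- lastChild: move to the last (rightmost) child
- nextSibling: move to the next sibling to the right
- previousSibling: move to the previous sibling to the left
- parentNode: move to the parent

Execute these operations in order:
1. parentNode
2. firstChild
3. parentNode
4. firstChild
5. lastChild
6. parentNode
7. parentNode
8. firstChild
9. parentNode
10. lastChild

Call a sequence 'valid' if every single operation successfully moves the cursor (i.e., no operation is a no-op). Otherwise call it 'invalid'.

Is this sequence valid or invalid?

Answer: invalid

Derivation:
After 1 (parentNode): tr (no-op, stayed)
After 2 (firstChild): button
After 3 (parentNode): tr
After 4 (firstChild): button
After 5 (lastChild): body
After 6 (parentNode): button
After 7 (parentNode): tr
After 8 (firstChild): button
After 9 (parentNode): tr
After 10 (lastChild): ol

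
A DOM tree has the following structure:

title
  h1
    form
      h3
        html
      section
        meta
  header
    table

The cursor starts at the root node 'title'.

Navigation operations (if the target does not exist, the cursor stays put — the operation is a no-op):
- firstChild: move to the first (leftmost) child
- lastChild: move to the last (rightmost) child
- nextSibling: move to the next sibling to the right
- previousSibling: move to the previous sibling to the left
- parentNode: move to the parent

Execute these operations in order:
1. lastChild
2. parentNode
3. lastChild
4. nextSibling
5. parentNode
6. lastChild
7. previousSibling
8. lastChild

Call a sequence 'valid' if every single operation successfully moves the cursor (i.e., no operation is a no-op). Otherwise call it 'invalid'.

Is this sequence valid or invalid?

After 1 (lastChild): header
After 2 (parentNode): title
After 3 (lastChild): header
After 4 (nextSibling): header (no-op, stayed)
After 5 (parentNode): title
After 6 (lastChild): header
After 7 (previousSibling): h1
After 8 (lastChild): form

Answer: invalid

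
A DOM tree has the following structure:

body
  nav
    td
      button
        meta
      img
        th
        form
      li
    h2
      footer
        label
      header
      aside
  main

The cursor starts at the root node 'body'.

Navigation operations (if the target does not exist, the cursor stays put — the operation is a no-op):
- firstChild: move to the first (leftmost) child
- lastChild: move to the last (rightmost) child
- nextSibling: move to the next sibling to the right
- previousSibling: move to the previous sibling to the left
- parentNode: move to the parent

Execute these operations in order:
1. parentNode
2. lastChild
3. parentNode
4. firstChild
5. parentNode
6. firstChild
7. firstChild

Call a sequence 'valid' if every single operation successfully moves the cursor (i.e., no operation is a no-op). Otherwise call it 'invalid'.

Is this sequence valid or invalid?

After 1 (parentNode): body (no-op, stayed)
After 2 (lastChild): main
After 3 (parentNode): body
After 4 (firstChild): nav
After 5 (parentNode): body
After 6 (firstChild): nav
After 7 (firstChild): td

Answer: invalid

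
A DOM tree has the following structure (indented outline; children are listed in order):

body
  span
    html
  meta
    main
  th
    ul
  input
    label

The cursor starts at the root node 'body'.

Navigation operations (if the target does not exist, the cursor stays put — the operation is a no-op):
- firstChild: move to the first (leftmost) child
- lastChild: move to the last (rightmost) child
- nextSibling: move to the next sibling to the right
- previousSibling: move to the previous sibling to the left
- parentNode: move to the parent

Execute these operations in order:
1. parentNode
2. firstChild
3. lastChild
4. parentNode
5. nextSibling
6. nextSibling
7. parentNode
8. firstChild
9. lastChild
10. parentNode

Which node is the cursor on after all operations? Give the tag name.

After 1 (parentNode): body (no-op, stayed)
After 2 (firstChild): span
After 3 (lastChild): html
After 4 (parentNode): span
After 5 (nextSibling): meta
After 6 (nextSibling): th
After 7 (parentNode): body
After 8 (firstChild): span
After 9 (lastChild): html
After 10 (parentNode): span

Answer: span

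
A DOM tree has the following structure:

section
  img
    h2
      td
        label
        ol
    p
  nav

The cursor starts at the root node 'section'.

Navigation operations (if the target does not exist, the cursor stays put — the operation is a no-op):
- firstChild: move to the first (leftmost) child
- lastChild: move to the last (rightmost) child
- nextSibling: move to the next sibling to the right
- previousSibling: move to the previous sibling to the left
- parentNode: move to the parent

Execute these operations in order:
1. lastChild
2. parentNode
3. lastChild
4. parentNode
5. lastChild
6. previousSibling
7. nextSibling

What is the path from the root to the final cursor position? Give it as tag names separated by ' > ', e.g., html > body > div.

Answer: section > nav

Derivation:
After 1 (lastChild): nav
After 2 (parentNode): section
After 3 (lastChild): nav
After 4 (parentNode): section
After 5 (lastChild): nav
After 6 (previousSibling): img
After 7 (nextSibling): nav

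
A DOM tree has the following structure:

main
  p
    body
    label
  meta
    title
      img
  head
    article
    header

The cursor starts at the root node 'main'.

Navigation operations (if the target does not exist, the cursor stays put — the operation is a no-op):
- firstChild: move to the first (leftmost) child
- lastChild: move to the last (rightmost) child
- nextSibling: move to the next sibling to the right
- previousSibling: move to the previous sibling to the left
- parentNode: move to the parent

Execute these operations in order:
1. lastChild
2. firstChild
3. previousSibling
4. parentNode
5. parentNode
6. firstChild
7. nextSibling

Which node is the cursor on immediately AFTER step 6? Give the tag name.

Answer: p

Derivation:
After 1 (lastChild): head
After 2 (firstChild): article
After 3 (previousSibling): article (no-op, stayed)
After 4 (parentNode): head
After 5 (parentNode): main
After 6 (firstChild): p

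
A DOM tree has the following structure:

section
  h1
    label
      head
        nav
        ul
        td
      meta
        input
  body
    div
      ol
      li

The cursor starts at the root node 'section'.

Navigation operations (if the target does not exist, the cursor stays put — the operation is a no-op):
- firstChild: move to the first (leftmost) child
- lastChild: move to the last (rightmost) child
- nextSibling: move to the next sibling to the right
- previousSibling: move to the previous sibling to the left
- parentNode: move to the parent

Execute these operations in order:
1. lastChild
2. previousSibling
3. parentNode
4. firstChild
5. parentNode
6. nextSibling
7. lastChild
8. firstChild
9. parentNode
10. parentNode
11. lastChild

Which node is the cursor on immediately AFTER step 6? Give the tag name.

After 1 (lastChild): body
After 2 (previousSibling): h1
After 3 (parentNode): section
After 4 (firstChild): h1
After 5 (parentNode): section
After 6 (nextSibling): section (no-op, stayed)

Answer: section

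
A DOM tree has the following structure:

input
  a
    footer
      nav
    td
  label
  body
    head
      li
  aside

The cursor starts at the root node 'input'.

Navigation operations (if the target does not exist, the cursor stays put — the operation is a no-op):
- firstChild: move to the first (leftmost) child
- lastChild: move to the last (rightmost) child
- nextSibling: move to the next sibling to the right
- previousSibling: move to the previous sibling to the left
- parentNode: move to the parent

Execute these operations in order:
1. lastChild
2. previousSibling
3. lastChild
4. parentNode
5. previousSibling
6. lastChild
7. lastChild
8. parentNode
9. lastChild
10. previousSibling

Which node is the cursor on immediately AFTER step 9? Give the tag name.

Answer: aside

Derivation:
After 1 (lastChild): aside
After 2 (previousSibling): body
After 3 (lastChild): head
After 4 (parentNode): body
After 5 (previousSibling): label
After 6 (lastChild): label (no-op, stayed)
After 7 (lastChild): label (no-op, stayed)
After 8 (parentNode): input
After 9 (lastChild): aside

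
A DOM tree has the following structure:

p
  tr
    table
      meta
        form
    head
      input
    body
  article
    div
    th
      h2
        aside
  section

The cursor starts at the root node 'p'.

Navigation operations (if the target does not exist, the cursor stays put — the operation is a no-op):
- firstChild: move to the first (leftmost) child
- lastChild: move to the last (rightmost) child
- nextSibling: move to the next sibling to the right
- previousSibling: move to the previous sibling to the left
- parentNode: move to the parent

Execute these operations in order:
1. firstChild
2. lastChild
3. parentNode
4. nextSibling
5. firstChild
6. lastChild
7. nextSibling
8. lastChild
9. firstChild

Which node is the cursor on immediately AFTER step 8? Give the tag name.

Answer: h2

Derivation:
After 1 (firstChild): tr
After 2 (lastChild): body
After 3 (parentNode): tr
After 4 (nextSibling): article
After 5 (firstChild): div
After 6 (lastChild): div (no-op, stayed)
After 7 (nextSibling): th
After 8 (lastChild): h2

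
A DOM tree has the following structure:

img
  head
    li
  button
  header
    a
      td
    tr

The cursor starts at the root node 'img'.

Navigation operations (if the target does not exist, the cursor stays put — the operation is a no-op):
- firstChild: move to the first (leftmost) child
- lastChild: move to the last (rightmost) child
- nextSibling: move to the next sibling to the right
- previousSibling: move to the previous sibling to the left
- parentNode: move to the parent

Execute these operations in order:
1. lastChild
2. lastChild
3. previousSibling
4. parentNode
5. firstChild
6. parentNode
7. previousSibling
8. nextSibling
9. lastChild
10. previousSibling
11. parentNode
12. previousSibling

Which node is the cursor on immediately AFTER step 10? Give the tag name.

After 1 (lastChild): header
After 2 (lastChild): tr
After 3 (previousSibling): a
After 4 (parentNode): header
After 5 (firstChild): a
After 6 (parentNode): header
After 7 (previousSibling): button
After 8 (nextSibling): header
After 9 (lastChild): tr
After 10 (previousSibling): a

Answer: a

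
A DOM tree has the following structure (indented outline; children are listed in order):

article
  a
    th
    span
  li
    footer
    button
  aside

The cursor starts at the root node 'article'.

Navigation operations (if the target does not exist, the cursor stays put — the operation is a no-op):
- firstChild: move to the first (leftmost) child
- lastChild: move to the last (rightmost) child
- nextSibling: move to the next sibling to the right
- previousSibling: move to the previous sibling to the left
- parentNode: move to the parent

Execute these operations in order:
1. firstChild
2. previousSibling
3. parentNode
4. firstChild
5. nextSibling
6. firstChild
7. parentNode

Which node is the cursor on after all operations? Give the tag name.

After 1 (firstChild): a
After 2 (previousSibling): a (no-op, stayed)
After 3 (parentNode): article
After 4 (firstChild): a
After 5 (nextSibling): li
After 6 (firstChild): footer
After 7 (parentNode): li

Answer: li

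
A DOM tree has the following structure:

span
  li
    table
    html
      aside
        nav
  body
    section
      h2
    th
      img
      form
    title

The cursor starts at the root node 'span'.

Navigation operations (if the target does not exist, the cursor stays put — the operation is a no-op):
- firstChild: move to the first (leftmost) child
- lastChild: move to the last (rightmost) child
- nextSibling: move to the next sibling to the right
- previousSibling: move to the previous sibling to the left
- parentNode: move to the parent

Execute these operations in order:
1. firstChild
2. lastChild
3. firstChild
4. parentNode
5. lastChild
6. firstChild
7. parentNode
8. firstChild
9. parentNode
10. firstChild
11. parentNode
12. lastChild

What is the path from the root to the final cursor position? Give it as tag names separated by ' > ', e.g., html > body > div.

Answer: span > li > html > aside > nav

Derivation:
After 1 (firstChild): li
After 2 (lastChild): html
After 3 (firstChild): aside
After 4 (parentNode): html
After 5 (lastChild): aside
After 6 (firstChild): nav
After 7 (parentNode): aside
After 8 (firstChild): nav
After 9 (parentNode): aside
After 10 (firstChild): nav
After 11 (parentNode): aside
After 12 (lastChild): nav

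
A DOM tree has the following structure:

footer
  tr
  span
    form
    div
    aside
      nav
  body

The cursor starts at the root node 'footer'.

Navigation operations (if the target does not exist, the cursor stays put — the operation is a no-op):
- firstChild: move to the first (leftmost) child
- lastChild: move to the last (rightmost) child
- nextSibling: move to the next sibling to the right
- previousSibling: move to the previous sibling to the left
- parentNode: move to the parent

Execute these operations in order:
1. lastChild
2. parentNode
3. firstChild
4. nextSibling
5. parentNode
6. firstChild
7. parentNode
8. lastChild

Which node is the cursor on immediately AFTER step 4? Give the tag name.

Answer: span

Derivation:
After 1 (lastChild): body
After 2 (parentNode): footer
After 3 (firstChild): tr
After 4 (nextSibling): span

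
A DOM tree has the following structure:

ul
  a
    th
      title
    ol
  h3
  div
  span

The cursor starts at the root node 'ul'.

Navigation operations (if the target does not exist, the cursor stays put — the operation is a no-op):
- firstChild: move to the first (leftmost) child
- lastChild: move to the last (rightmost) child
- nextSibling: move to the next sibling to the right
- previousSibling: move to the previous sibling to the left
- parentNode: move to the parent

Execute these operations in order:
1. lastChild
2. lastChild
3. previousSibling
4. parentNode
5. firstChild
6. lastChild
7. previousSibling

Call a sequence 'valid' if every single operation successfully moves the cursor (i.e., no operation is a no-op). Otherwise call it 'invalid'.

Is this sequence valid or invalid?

Answer: invalid

Derivation:
After 1 (lastChild): span
After 2 (lastChild): span (no-op, stayed)
After 3 (previousSibling): div
After 4 (parentNode): ul
After 5 (firstChild): a
After 6 (lastChild): ol
After 7 (previousSibling): th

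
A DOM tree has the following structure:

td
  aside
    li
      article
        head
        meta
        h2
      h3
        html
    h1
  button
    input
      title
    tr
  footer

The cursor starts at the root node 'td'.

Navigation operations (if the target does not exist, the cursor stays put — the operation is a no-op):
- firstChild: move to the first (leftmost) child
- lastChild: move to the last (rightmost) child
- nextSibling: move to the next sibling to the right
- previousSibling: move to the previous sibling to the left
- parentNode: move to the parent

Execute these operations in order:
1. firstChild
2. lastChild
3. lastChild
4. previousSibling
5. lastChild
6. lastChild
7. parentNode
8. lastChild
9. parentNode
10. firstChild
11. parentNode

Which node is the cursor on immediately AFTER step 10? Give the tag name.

Answer: html

Derivation:
After 1 (firstChild): aside
After 2 (lastChild): h1
After 3 (lastChild): h1 (no-op, stayed)
After 4 (previousSibling): li
After 5 (lastChild): h3
After 6 (lastChild): html
After 7 (parentNode): h3
After 8 (lastChild): html
After 9 (parentNode): h3
After 10 (firstChild): html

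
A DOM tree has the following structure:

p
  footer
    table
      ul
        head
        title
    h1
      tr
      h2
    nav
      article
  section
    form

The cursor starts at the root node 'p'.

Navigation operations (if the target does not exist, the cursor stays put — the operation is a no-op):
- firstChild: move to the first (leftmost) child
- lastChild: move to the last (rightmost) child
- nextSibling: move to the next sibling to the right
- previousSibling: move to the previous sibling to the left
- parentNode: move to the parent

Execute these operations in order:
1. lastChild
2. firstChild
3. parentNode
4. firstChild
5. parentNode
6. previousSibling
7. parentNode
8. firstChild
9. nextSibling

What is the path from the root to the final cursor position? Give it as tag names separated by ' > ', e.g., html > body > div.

Answer: p > section

Derivation:
After 1 (lastChild): section
After 2 (firstChild): form
After 3 (parentNode): section
After 4 (firstChild): form
After 5 (parentNode): section
After 6 (previousSibling): footer
After 7 (parentNode): p
After 8 (firstChild): footer
After 9 (nextSibling): section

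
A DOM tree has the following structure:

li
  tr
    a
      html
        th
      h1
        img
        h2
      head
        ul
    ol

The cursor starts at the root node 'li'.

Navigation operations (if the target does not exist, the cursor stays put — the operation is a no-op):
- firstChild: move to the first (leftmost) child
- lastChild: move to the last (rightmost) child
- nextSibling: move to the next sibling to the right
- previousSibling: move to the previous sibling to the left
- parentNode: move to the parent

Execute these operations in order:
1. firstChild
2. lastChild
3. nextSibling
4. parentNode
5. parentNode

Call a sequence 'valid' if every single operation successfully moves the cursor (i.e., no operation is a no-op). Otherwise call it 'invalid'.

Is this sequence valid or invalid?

After 1 (firstChild): tr
After 2 (lastChild): ol
After 3 (nextSibling): ol (no-op, stayed)
After 4 (parentNode): tr
After 5 (parentNode): li

Answer: invalid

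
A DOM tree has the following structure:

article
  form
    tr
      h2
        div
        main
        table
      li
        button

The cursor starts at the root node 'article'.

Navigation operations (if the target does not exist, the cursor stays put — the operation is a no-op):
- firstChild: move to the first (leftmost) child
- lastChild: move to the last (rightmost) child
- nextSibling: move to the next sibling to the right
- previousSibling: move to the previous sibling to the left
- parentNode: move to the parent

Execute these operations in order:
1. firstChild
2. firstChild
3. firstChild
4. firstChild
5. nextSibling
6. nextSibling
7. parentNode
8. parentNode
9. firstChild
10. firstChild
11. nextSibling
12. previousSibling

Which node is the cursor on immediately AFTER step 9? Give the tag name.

Answer: h2

Derivation:
After 1 (firstChild): form
After 2 (firstChild): tr
After 3 (firstChild): h2
After 4 (firstChild): div
After 5 (nextSibling): main
After 6 (nextSibling): table
After 7 (parentNode): h2
After 8 (parentNode): tr
After 9 (firstChild): h2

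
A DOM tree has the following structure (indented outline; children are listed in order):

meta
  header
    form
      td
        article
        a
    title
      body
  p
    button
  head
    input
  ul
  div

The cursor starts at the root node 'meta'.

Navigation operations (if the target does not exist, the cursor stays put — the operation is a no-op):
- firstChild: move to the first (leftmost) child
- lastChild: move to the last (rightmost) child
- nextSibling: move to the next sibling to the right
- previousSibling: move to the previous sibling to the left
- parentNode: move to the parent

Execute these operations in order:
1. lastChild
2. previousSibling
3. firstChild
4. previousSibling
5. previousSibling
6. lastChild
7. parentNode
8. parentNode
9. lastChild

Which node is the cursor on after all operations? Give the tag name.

Answer: div

Derivation:
After 1 (lastChild): div
After 2 (previousSibling): ul
After 3 (firstChild): ul (no-op, stayed)
After 4 (previousSibling): head
After 5 (previousSibling): p
After 6 (lastChild): button
After 7 (parentNode): p
After 8 (parentNode): meta
After 9 (lastChild): div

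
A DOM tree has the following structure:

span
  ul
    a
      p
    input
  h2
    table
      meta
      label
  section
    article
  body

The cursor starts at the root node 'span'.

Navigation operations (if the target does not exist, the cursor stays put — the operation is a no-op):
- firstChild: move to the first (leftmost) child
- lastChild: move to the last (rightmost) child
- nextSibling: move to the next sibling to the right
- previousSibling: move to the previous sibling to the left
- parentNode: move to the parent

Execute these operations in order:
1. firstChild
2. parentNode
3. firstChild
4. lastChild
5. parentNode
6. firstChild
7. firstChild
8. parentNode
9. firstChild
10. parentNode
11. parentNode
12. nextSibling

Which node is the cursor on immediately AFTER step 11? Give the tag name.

Answer: ul

Derivation:
After 1 (firstChild): ul
After 2 (parentNode): span
After 3 (firstChild): ul
After 4 (lastChild): input
After 5 (parentNode): ul
After 6 (firstChild): a
After 7 (firstChild): p
After 8 (parentNode): a
After 9 (firstChild): p
After 10 (parentNode): a
After 11 (parentNode): ul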